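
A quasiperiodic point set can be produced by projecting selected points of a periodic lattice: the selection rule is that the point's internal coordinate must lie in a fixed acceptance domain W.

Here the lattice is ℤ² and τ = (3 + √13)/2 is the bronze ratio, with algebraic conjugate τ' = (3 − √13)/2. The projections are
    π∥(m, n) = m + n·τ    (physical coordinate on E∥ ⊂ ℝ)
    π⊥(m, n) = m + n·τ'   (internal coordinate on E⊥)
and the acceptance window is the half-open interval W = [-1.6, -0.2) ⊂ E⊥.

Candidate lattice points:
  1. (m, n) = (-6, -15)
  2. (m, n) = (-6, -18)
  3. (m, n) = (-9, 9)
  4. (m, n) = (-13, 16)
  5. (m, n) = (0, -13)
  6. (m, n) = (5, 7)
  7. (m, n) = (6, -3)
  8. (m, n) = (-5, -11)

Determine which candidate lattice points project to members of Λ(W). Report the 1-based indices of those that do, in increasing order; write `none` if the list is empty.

Numerically τ ≈ 3.3028 and τ' = −1/τ ≈ -0.3028.
#1 (-6,-15): internal coord -6 + (-15)·τ' = -1.4584; -1.4584 ∈ [-1.6, -0.2) → IN Λ
#2 (-6,-18): internal coord -6 + (-18)·τ' = -0.5500; -0.5500 ∈ [-1.6, -0.2) → IN Λ
#3 (-9,9): internal coord -9 + (9)·τ' = -11.7250; -11.7250 ∉ [-1.6, -0.2) → out
#4 (-13,16): internal coord -13 + (16)·τ' = -17.8444; -17.8444 ∉ [-1.6, -0.2) → out
#5 (0,-13): internal coord 0 + (-13)·τ' = +3.9361; +3.9361 ∉ [-1.6, -0.2) → out
#6 (5,7): internal coord 5 + (7)·τ' = +2.8806; +2.8806 ∉ [-1.6, -0.2) → out
#7 (6,-3): internal coord 6 + (-3)·τ' = +6.9083; +6.9083 ∉ [-1.6, -0.2) → out
#8 (-5,-11): internal coord -5 + (-11)·τ' = -1.6695; -1.6695 ∉ [-1.6, -0.2) → out

1, 2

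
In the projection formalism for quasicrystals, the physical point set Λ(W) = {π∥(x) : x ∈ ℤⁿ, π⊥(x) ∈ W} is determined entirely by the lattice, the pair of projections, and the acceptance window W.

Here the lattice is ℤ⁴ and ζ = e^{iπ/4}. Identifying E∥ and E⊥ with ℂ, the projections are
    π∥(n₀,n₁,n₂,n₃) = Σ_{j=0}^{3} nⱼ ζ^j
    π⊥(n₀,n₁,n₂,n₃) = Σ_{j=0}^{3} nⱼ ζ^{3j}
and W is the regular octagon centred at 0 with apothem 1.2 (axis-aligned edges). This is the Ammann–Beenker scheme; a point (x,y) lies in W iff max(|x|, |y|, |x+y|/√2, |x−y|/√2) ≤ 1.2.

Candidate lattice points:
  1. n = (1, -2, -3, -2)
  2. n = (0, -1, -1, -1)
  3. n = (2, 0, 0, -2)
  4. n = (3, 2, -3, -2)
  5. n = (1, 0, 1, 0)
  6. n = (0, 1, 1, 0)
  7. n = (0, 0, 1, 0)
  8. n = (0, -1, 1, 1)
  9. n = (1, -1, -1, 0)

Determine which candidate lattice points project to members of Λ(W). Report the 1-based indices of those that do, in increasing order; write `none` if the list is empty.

With ζ = e^{iπ/4} the internal vectors are ζ^0,ζ^3,ζ^6,ζ^9.
candidate 1: n = (1, -2, -3, -2) → π⊥ ≈ (+1.00000, +0.17157); max(|x|,|y|,|x±y|/√2) = 1.00000 ≤ 1.2 ⇒ ∈ W
candidate 2: n = (0, -1, -1, -1) → π⊥ ≈ (+0.00000, -0.41421); max(|x|,|y|,|x±y|/√2) = 0.41421 ≤ 1.2 ⇒ ∈ W
candidate 3: n = (2, 0, 0, -2) → π⊥ ≈ (+0.58579, -1.41421); max(|x|,|y|,|x±y|/√2) = 1.41421 > 1.2 ⇒ ∉ W
candidate 4: n = (3, 2, -3, -2) → π⊥ ≈ (+0.17157, +3.00000); max(|x|,|y|,|x±y|/√2) = 3.00000 > 1.2 ⇒ ∉ W
candidate 5: n = (1, 0, 1, 0) → π⊥ ≈ (+1.00000, -1.00000); max(|x|,|y|,|x±y|/√2) = 1.41421 > 1.2 ⇒ ∉ W
candidate 6: n = (0, 1, 1, 0) → π⊥ ≈ (-0.70711, -0.29289); max(|x|,|y|,|x±y|/√2) = 0.70711 ≤ 1.2 ⇒ ∈ W
candidate 7: n = (0, 0, 1, 0) → π⊥ ≈ (+0.00000, -1.00000); max(|x|,|y|,|x±y|/√2) = 1.00000 ≤ 1.2 ⇒ ∈ W
candidate 8: n = (0, -1, 1, 1) → π⊥ ≈ (+1.41421, -1.00000); max(|x|,|y|,|x±y|/√2) = 1.70711 > 1.2 ⇒ ∉ W
candidate 9: n = (1, -1, -1, 0) → π⊥ ≈ (+1.70711, +0.29289); max(|x|,|y|,|x±y|/√2) = 1.70711 > 1.2 ⇒ ∉ W

1, 2, 6, 7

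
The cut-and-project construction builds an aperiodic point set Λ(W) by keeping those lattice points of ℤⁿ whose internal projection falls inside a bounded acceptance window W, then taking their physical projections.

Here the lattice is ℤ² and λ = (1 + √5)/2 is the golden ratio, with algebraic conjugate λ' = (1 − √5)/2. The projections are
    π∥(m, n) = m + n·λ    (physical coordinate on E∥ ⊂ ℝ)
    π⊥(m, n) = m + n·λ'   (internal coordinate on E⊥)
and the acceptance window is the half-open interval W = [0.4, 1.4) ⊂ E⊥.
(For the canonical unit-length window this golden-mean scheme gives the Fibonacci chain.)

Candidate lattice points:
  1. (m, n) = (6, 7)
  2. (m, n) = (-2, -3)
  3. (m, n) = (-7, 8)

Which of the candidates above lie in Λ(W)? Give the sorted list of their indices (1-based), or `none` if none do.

λ' = (1−√5)/2 ≈ -0.618034.
#1 (6,7): internal coord 6 + (7)·λ' = +1.673762; +1.673762 ∉ [0.4, 1.4) → out
#2 (-2,-3): internal coord -2 + (-3)·λ' = -0.145898; -0.145898 ∉ [0.4, 1.4) → out
#3 (-7,8): internal coord -7 + (8)·λ' = -11.944272; -11.944272 ∉ [0.4, 1.4) → out

none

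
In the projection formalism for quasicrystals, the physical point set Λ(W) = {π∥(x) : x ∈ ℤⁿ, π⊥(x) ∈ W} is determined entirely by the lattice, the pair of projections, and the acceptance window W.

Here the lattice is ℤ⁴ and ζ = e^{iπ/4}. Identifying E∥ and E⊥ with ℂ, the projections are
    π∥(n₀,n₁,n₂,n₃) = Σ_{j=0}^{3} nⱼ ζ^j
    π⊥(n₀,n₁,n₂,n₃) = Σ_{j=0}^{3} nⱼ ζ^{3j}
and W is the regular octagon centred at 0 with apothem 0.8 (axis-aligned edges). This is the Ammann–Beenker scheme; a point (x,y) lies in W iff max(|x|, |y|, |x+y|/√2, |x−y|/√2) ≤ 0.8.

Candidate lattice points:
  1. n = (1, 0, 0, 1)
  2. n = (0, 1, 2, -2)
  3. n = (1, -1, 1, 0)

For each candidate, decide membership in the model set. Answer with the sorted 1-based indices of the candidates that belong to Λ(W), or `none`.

Internal map: ζ^{3j} for j=0..3 gives (1,0), (−√2/2,√2/2), (0,−1), (√2/2,√2/2).
candidate 1: n = (1, 0, 0, 1) → π⊥ ≈ (+1.7071, +0.7071); max(|x|,|y|,|x±y|/√2) = 1.7071 > 0.8 ⇒ ∉ W
candidate 2: n = (0, 1, 2, -2) → π⊥ ≈ (-2.1213, -2.7071); max(|x|,|y|,|x±y|/√2) = 3.4142 > 0.8 ⇒ ∉ W
candidate 3: n = (1, -1, 1, 0) → π⊥ ≈ (+1.7071, -1.7071); max(|x|,|y|,|x±y|/√2) = 2.4142 > 0.8 ⇒ ∉ W

none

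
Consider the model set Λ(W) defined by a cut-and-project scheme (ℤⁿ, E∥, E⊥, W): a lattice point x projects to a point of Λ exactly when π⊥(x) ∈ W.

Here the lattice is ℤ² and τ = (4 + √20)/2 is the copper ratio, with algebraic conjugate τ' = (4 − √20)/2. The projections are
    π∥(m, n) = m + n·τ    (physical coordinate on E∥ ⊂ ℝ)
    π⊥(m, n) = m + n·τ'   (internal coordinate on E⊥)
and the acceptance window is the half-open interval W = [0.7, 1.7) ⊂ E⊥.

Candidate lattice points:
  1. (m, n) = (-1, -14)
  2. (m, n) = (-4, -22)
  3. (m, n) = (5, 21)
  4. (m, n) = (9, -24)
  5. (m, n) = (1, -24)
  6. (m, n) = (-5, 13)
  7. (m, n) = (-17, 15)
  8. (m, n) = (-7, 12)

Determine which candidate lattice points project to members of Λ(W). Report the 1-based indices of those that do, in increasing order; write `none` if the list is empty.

Compute τ' = (4−√20)/2 = -0.23607, so π⊥(m,n) = m -0.23607·n.
[1] lift (-1,-14): star map gives 2.30495; window check 0.7 ≤ 2.30495 < 1.7 is false → out
[2] lift (-4,-22): star map gives 1.19350; window check 0.7 ≤ 1.19350 < 1.7 is true → IN Λ
[3] lift (5,21): star map gives 0.04257; window check 0.7 ≤ 0.04257 < 1.7 is false → out
[4] lift (9,-24): star map gives 14.66563; window check 0.7 ≤ 14.66563 < 1.7 is false → out
[5] lift (1,-24): star map gives 6.66563; window check 0.7 ≤ 6.66563 < 1.7 is false → out
[6] lift (-5,13): star map gives -8.06888; window check 0.7 ≤ -8.06888 < 1.7 is false → out
[7] lift (-17,15): star map gives -20.54102; window check 0.7 ≤ -20.54102 < 1.7 is false → out
[8] lift (-7,12): star map gives -9.83282; window check 0.7 ≤ -9.83282 < 1.7 is false → out

2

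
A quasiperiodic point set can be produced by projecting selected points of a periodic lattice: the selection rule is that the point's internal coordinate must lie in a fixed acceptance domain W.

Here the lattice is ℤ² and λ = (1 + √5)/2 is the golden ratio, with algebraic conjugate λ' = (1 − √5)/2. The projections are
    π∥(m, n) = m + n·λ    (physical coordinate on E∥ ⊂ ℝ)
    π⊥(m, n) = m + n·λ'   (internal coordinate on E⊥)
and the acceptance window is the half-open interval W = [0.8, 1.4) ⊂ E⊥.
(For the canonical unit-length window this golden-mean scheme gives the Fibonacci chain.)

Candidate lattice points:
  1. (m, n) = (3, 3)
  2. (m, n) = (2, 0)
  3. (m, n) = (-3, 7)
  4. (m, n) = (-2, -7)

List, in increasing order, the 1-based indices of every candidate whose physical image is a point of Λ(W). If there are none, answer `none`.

1

Numerically λ ≈ 1.618034 and λ' = −1/λ ≈ -0.618034.
#1 (3,3): internal coord 3 + (3)·λ' = +1.145898; +1.145898 ∈ [0.8, 1.4) → IN Λ
#2 (2,0): internal coord 2 + (0)·λ' = +2.000000; +2.000000 ∉ [0.8, 1.4) → out
#3 (-3,7): internal coord -3 + (7)·λ' = -7.326238; -7.326238 ∉ [0.8, 1.4) → out
#4 (-2,-7): internal coord -2 + (-7)·λ' = +2.326238; +2.326238 ∉ [0.8, 1.4) → out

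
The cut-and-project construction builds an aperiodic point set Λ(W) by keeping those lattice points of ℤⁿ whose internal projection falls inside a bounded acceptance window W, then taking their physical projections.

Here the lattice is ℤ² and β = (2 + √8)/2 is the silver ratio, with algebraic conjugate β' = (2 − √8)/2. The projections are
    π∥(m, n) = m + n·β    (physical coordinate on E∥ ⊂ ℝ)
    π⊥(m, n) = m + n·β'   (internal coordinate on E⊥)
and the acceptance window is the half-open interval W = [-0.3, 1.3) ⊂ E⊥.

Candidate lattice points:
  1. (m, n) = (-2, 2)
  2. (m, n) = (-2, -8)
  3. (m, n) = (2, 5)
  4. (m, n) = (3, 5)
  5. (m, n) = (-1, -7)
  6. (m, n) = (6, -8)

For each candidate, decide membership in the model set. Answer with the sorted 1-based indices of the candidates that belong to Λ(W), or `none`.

3, 4

Numerically β ≈ 2.41421 and β' = −1/β ≈ -0.41421.
#1 (-2,2): internal coord -2 + (2)·β' = -2.82843; -2.82843 ∉ [-0.3, 1.3) → out
#2 (-2,-8): internal coord -2 + (-8)·β' = +1.31371; +1.31371 ∉ [-0.3, 1.3) → out
#3 (2,5): internal coord 2 + (5)·β' = -0.07107; -0.07107 ∈ [-0.3, 1.3) → IN Λ
#4 (3,5): internal coord 3 + (5)·β' = +0.92893; +0.92893 ∈ [-0.3, 1.3) → IN Λ
#5 (-1,-7): internal coord -1 + (-7)·β' = +1.89949; +1.89949 ∉ [-0.3, 1.3) → out
#6 (6,-8): internal coord 6 + (-8)·β' = +9.31371; +9.31371 ∉ [-0.3, 1.3) → out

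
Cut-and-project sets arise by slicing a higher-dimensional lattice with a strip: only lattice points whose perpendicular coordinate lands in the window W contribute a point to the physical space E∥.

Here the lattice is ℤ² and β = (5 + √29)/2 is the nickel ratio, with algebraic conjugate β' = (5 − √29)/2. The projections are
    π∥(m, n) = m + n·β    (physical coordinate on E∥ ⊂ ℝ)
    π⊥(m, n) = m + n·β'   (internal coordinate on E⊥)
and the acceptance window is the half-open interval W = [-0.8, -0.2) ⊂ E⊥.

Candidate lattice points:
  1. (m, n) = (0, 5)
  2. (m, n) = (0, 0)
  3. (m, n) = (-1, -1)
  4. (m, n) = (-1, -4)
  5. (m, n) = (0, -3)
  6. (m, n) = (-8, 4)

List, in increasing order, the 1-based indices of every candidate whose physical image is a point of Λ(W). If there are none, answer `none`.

β' = (5−√29)/2 ≈ -0.19258.
#1 (0,5): internal coord 0 + (5)·β' = -0.96291; -0.96291 ∉ [-0.8, -0.2) → out
#2 (0,0): internal coord 0 + (0)·β' = +0.00000; +0.00000 ∉ [-0.8, -0.2) → out
#3 (-1,-1): internal coord -1 + (-1)·β' = -0.80742; -0.80742 ∉ [-0.8, -0.2) → out
#4 (-1,-4): internal coord -1 + (-4)·β' = -0.22967; -0.22967 ∈ [-0.8, -0.2) → IN Λ
#5 (0,-3): internal coord 0 + (-3)·β' = +0.57775; +0.57775 ∉ [-0.8, -0.2) → out
#6 (-8,4): internal coord -8 + (4)·β' = -8.77033; -8.77033 ∉ [-0.8, -0.2) → out

4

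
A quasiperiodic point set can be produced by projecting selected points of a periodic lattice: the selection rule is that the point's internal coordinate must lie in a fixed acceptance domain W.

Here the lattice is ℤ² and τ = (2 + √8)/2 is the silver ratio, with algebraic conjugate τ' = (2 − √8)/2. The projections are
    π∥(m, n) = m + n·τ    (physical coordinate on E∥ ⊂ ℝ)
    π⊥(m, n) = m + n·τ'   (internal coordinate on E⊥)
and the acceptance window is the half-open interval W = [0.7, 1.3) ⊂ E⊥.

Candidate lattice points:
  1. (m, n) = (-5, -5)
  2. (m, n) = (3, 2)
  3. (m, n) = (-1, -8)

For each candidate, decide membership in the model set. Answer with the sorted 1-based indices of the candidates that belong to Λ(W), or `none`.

none

Numerically τ ≈ 2.41421 and τ' = −1/τ ≈ -0.41421.
[1] lift (-5,-5): star map gives -2.92893; window check 0.7 ≤ -2.92893 < 1.3 is false → out
[2] lift (3,2): star map gives 2.17157; window check 0.7 ≤ 2.17157 < 1.3 is false → out
[3] lift (-1,-8): star map gives 2.31371; window check 0.7 ≤ 2.31371 < 1.3 is false → out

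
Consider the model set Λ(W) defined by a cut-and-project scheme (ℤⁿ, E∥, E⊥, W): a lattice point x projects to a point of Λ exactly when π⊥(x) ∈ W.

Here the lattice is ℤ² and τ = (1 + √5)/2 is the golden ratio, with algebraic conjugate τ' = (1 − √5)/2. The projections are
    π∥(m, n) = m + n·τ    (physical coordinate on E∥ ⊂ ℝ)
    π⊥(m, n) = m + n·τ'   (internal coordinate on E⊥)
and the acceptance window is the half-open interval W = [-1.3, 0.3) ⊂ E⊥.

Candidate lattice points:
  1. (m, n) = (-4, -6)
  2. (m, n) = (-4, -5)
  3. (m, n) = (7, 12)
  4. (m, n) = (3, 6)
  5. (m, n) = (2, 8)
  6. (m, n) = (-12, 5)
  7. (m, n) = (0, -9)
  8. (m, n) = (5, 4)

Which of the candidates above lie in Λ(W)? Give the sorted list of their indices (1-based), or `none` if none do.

1, 2, 3, 4

Compute τ' = (1−√5)/2 = -0.61803, so π⊥(m,n) = m -0.61803·n.
[1] lift (-4,-6): star map gives -0.29180; window check -1.3 ≤ -0.29180 < 0.3 is true → IN Λ
[2] lift (-4,-5): star map gives -0.90983; window check -1.3 ≤ -0.90983 < 0.3 is true → IN Λ
[3] lift (7,12): star map gives -0.41641; window check -1.3 ≤ -0.41641 < 0.3 is true → IN Λ
[4] lift (3,6): star map gives -0.70820; window check -1.3 ≤ -0.70820 < 0.3 is true → IN Λ
[5] lift (2,8): star map gives -2.94427; window check -1.3 ≤ -2.94427 < 0.3 is false → out
[6] lift (-12,5): star map gives -15.09017; window check -1.3 ≤ -15.09017 < 0.3 is false → out
[7] lift (0,-9): star map gives 5.56231; window check -1.3 ≤ 5.56231 < 0.3 is false → out
[8] lift (5,4): star map gives 2.52786; window check -1.3 ≤ 2.52786 < 0.3 is false → out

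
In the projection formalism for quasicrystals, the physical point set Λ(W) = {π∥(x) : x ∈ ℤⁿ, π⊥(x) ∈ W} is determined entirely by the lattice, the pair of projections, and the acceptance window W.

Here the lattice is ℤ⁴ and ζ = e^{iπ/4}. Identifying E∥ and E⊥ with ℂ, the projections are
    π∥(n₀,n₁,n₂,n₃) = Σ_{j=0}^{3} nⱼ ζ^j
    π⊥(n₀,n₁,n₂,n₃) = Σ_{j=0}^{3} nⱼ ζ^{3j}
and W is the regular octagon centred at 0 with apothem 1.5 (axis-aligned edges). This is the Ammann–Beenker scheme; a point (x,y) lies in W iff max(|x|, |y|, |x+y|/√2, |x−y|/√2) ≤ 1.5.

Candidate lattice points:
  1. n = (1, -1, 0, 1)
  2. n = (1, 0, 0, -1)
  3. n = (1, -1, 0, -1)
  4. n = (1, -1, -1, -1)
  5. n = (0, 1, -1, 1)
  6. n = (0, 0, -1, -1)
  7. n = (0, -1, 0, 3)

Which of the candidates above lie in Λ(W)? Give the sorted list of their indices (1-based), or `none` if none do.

2, 4, 6

With ζ = e^{iπ/4} the internal vectors are ζ^0,ζ^3,ζ^6,ζ^9.
candidate 1: n = (1, -1, 0, 1) → π⊥ ≈ (+2.414214, +0.000000); max(|x|,|y|,|x±y|/√2) = 2.414214 > 1.5 ⇒ ∉ W
candidate 2: n = (1, 0, 0, -1) → π⊥ ≈ (+0.292893, -0.707107); max(|x|,|y|,|x±y|/√2) = 0.707107 ≤ 1.5 ⇒ ∈ W
candidate 3: n = (1, -1, 0, -1) → π⊥ ≈ (+1.000000, -1.414214); max(|x|,|y|,|x±y|/√2) = 1.707107 > 1.5 ⇒ ∉ W
candidate 4: n = (1, -1, -1, -1) → π⊥ ≈ (+1.000000, -0.414214); max(|x|,|y|,|x±y|/√2) = 1.000000 ≤ 1.5 ⇒ ∈ W
candidate 5: n = (0, 1, -1, 1) → π⊥ ≈ (+0.000000, +2.414214); max(|x|,|y|,|x±y|/√2) = 2.414214 > 1.5 ⇒ ∉ W
candidate 6: n = (0, 0, -1, -1) → π⊥ ≈ (-0.707107, +0.292893); max(|x|,|y|,|x±y|/√2) = 0.707107 ≤ 1.5 ⇒ ∈ W
candidate 7: n = (0, -1, 0, 3) → π⊥ ≈ (+2.828427, +1.414214); max(|x|,|y|,|x±y|/√2) = 3.000000 > 1.5 ⇒ ∉ W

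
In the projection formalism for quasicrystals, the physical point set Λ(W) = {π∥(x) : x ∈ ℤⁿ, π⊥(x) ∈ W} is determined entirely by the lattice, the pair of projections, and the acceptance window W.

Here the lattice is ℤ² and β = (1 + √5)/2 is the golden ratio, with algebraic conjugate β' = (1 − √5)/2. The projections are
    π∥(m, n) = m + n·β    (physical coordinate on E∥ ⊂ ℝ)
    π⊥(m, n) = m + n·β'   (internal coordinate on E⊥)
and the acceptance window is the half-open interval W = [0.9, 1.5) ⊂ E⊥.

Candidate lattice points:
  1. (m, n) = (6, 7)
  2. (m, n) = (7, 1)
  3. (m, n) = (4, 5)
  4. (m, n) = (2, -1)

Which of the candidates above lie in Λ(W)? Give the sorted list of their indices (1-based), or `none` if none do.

3

Numerically β ≈ 1.6180 and β' = −1/β ≈ -0.6180.
candidate 1: (m,n)=(6,7) → π∥ = 6+7·β ≈ 17.3262, π⊥ = 6+7·β' ≈ 1.6738 ∉ [0.9, 1.5) ⇒ out
candidate 2: (m,n)=(7,1) → π∥ = 7+1·β ≈ 8.6180, π⊥ = 7+1·β' ≈ 6.3820 ∉ [0.9, 1.5) ⇒ out
candidate 3: (m,n)=(4,5) → π∥ = 4+5·β ≈ 12.0902, π⊥ = 4+5·β' ≈ 0.9098 ∈ [0.9, 1.5) ⇒ IN Λ
candidate 4: (m,n)=(2,-1) → π∥ = 2-1·β ≈ 0.3820, π⊥ = 2-1·β' ≈ 2.6180 ∉ [0.9, 1.5) ⇒ out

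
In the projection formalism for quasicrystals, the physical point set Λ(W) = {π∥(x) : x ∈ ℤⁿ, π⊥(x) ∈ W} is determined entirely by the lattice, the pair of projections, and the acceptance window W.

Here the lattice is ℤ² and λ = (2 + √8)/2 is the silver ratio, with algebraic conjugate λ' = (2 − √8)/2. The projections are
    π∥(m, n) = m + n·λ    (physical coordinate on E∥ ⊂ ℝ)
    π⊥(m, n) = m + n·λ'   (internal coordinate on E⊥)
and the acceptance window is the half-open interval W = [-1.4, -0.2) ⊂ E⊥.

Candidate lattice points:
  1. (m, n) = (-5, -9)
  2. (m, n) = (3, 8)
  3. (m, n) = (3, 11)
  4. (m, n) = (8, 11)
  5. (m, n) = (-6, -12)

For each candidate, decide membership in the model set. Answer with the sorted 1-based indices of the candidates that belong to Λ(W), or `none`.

λ' = (2−√8)/2 ≈ -0.414214.
candidate 1: (m,n)=(-5,-9) → π∥ = -5-9·λ ≈ -26.727922, π⊥ = -5-9·λ' ≈ -1.272078 ∈ [-1.4, -0.2) ⇒ IN Λ
candidate 2: (m,n)=(3,8) → π∥ = 3+8·λ ≈ 22.313708, π⊥ = 3+8·λ' ≈ -0.313708 ∈ [-1.4, -0.2) ⇒ IN Λ
candidate 3: (m,n)=(3,11) → π∥ = 3+11·λ ≈ 29.556349, π⊥ = 3+11·λ' ≈ -1.556349 ∉ [-1.4, -0.2) ⇒ out
candidate 4: (m,n)=(8,11) → π∥ = 8+11·λ ≈ 34.556349, π⊥ = 8+11·λ' ≈ 3.443651 ∉ [-1.4, -0.2) ⇒ out
candidate 5: (m,n)=(-6,-12) → π∥ = -6-12·λ ≈ -34.970563, π⊥ = -6-12·λ' ≈ -1.029437 ∈ [-1.4, -0.2) ⇒ IN Λ

1, 2, 5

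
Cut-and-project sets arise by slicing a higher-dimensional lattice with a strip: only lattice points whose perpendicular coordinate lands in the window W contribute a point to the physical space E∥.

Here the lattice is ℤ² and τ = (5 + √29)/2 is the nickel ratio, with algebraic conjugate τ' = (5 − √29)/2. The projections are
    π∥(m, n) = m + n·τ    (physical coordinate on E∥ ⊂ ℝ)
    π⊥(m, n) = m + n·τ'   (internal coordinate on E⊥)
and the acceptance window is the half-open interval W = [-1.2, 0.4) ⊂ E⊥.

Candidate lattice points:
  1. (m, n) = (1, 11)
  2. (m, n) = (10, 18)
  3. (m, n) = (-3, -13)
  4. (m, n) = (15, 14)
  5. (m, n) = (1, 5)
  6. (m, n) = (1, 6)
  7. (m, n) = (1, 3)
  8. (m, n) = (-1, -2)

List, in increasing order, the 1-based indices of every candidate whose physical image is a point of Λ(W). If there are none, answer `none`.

Numerically τ ≈ 5.19258 and τ' = −1/τ ≈ -0.19258.
candidate 1: (m,n)=(1,11) → π∥ = 1+11·τ ≈ 58.11841, π⊥ = 1+11·τ' ≈ -1.11841 ∈ [-1.2, 0.4) ⇒ IN Λ
candidate 2: (m,n)=(10,18) → π∥ = 10+18·τ ≈ 103.46648, π⊥ = 10+18·τ' ≈ 6.53352 ∉ [-1.2, 0.4) ⇒ out
candidate 3: (m,n)=(-3,-13) → π∥ = -3-13·τ ≈ -70.50357, π⊥ = -3-13·τ' ≈ -0.49643 ∈ [-1.2, 0.4) ⇒ IN Λ
candidate 4: (m,n)=(15,14) → π∥ = 15+14·τ ≈ 87.69615, π⊥ = 15+14·τ' ≈ 12.30385 ∉ [-1.2, 0.4) ⇒ out
candidate 5: (m,n)=(1,5) → π∥ = 1+5·τ ≈ 26.96291, π⊥ = 1+5·τ' ≈ 0.03709 ∈ [-1.2, 0.4) ⇒ IN Λ
candidate 6: (m,n)=(1,6) → π∥ = 1+6·τ ≈ 32.15549, π⊥ = 1+6·τ' ≈ -0.15549 ∈ [-1.2, 0.4) ⇒ IN Λ
candidate 7: (m,n)=(1,3) → π∥ = 1+3·τ ≈ 16.57775, π⊥ = 1+3·τ' ≈ 0.42225 ∉ [-1.2, 0.4) ⇒ out
candidate 8: (m,n)=(-1,-2) → π∥ = -1-2·τ ≈ -11.38516, π⊥ = -1-2·τ' ≈ -0.61484 ∈ [-1.2, 0.4) ⇒ IN Λ

1, 3, 5, 6, 8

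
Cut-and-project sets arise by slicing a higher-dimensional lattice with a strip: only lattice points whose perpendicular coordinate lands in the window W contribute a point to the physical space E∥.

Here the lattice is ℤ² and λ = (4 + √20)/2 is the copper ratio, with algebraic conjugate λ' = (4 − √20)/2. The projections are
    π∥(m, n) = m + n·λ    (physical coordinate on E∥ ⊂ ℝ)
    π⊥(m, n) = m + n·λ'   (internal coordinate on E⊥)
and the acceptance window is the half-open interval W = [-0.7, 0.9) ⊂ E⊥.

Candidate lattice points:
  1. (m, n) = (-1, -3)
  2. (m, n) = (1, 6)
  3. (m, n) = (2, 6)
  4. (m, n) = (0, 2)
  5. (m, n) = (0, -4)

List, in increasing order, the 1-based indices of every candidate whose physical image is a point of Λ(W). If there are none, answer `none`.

1, 2, 3, 4

Numerically λ ≈ 4.23607 and λ' = −1/λ ≈ -0.23607.
[1] lift (-1,-3): star map gives -0.29180; window check -0.7 ≤ -0.29180 < 0.9 is true → IN Λ
[2] lift (1,6): star map gives -0.41641; window check -0.7 ≤ -0.41641 < 0.9 is true → IN Λ
[3] lift (2,6): star map gives 0.58359; window check -0.7 ≤ 0.58359 < 0.9 is true → IN Λ
[4] lift (0,2): star map gives -0.47214; window check -0.7 ≤ -0.47214 < 0.9 is true → IN Λ
[5] lift (0,-4): star map gives 0.94427; window check -0.7 ≤ 0.94427 < 0.9 is false → out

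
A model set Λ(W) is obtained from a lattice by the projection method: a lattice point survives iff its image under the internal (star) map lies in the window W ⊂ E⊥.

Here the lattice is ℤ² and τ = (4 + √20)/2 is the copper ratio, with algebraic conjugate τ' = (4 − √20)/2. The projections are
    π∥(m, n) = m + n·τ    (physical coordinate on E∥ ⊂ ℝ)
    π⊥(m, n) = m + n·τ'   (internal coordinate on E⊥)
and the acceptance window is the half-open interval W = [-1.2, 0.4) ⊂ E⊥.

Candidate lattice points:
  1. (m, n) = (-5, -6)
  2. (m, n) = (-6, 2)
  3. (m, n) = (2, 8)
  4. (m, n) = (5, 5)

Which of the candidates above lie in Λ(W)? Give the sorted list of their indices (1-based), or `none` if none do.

τ' = (4−√20)/2 ≈ -0.23607.
#1 (-5,-6): internal coord -5 + (-6)·τ' = -3.58359; -3.58359 ∉ [-1.2, 0.4) → out
#2 (-6,2): internal coord -6 + (2)·τ' = -6.47214; -6.47214 ∉ [-1.2, 0.4) → out
#3 (2,8): internal coord 2 + (8)·τ' = +0.11146; +0.11146 ∈ [-1.2, 0.4) → IN Λ
#4 (5,5): internal coord 5 + (5)·τ' = +3.81966; +3.81966 ∉ [-1.2, 0.4) → out

3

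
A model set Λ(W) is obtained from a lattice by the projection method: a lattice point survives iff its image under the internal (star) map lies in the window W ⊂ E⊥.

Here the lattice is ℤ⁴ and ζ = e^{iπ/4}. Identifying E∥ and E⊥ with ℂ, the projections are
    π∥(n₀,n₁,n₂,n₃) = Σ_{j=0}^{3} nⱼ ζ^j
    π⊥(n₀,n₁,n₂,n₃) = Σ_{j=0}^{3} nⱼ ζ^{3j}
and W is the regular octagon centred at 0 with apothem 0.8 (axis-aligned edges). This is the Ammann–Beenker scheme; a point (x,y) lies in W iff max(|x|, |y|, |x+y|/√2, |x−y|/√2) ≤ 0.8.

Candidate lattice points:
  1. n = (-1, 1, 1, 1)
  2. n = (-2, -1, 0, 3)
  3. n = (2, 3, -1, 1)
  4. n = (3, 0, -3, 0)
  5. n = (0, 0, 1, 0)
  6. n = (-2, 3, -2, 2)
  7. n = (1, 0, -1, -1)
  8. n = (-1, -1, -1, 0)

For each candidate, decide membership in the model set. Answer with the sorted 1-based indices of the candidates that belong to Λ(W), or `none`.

7, 8

Internal map: ζ^{3j} for j=0..3 gives (1,0), (−√2/2,√2/2), (0,−1), (√2/2,√2/2).
candidate 1: n = (-1, 1, 1, 1) → π⊥ ≈ (-1.00000, +0.41421); max(|x|,|y|,|x±y|/√2) = 1.00000 > 0.8 ⇒ ∉ W
candidate 2: n = (-2, -1, 0, 3) → π⊥ ≈ (+0.82843, +1.41421); max(|x|,|y|,|x±y|/√2) = 1.58579 > 0.8 ⇒ ∉ W
candidate 3: n = (2, 3, -1, 1) → π⊥ ≈ (+0.58579, +3.82843); max(|x|,|y|,|x±y|/√2) = 3.82843 > 0.8 ⇒ ∉ W
candidate 4: n = (3, 0, -3, 0) → π⊥ ≈ (+3.00000, +3.00000); max(|x|,|y|,|x±y|/√2) = 4.24264 > 0.8 ⇒ ∉ W
candidate 5: n = (0, 0, 1, 0) → π⊥ ≈ (+0.00000, -1.00000); max(|x|,|y|,|x±y|/√2) = 1.00000 > 0.8 ⇒ ∉ W
candidate 6: n = (-2, 3, -2, 2) → π⊥ ≈ (-2.70711, +5.53553); max(|x|,|y|,|x±y|/√2) = 5.82843 > 0.8 ⇒ ∉ W
candidate 7: n = (1, 0, -1, -1) → π⊥ ≈ (+0.29289, +0.29289); max(|x|,|y|,|x±y|/√2) = 0.41421 ≤ 0.8 ⇒ ∈ W
candidate 8: n = (-1, -1, -1, 0) → π⊥ ≈ (-0.29289, +0.29289); max(|x|,|y|,|x±y|/√2) = 0.41421 ≤ 0.8 ⇒ ∈ W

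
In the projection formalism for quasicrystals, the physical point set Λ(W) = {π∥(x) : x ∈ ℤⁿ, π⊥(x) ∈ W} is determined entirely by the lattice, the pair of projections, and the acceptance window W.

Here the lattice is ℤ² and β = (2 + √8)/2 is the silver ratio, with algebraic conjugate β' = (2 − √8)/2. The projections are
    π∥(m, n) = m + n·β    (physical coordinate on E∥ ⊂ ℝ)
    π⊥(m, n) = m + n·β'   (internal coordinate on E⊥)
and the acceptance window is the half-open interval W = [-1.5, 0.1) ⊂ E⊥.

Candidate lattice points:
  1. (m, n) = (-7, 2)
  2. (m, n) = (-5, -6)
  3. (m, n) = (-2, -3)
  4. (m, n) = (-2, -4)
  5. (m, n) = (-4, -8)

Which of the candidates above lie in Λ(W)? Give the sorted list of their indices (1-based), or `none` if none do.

Compute β' = (2−√8)/2 = -0.4142, so π⊥(m,n) = m -0.4142·n.
candidate 1: (m,n)=(-7,2) → π∥ = -7+2·β ≈ -2.1716, π⊥ = -7+2·β' ≈ -7.8284 ∉ [-1.5, 0.1) ⇒ out
candidate 2: (m,n)=(-5,-6) → π∥ = -5-6·β ≈ -19.4853, π⊥ = -5-6·β' ≈ -2.5147 ∉ [-1.5, 0.1) ⇒ out
candidate 3: (m,n)=(-2,-3) → π∥ = -2-3·β ≈ -9.2426, π⊥ = -2-3·β' ≈ -0.7574 ∈ [-1.5, 0.1) ⇒ IN Λ
candidate 4: (m,n)=(-2,-4) → π∥ = -2-4·β ≈ -11.6569, π⊥ = -2-4·β' ≈ -0.3431 ∈ [-1.5, 0.1) ⇒ IN Λ
candidate 5: (m,n)=(-4,-8) → π∥ = -4-8·β ≈ -23.3137, π⊥ = -4-8·β' ≈ -0.6863 ∈ [-1.5, 0.1) ⇒ IN Λ

3, 4, 5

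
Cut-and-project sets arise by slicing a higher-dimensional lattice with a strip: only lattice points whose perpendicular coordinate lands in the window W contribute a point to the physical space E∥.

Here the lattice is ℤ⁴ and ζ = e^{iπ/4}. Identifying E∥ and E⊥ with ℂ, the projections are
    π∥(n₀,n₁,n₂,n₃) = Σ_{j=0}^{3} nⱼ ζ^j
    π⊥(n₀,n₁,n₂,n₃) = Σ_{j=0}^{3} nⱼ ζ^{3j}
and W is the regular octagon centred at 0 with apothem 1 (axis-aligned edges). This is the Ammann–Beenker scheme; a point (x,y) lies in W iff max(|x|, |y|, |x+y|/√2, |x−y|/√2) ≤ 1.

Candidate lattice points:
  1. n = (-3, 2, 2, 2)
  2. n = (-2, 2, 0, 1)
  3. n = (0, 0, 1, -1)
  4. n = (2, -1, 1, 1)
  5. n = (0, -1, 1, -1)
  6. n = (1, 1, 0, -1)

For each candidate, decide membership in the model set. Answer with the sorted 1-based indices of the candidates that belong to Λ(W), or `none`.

Internal map: ζ^{3j} for j=0..3 gives (1,0), (−√2/2,√2/2), (0,−1), (√2/2,√2/2).
#1 (-3, 2, 2, 2): internal (-3.00000, 0.82843); octagon support 3.00000 vs apothem 1 → ∉ W
#2 (-2, 2, 0, 1): internal (-2.70711, 2.12132); octagon support 3.41421 vs apothem 1 → ∉ W
#3 (0, 0, 1, -1): internal (-0.70711, -1.70711); octagon support 1.70711 vs apothem 1 → ∉ W
#4 (2, -1, 1, 1): internal (3.41421, -1.00000); octagon support 3.41421 vs apothem 1 → ∉ W
#5 (0, -1, 1, -1): internal (0.00000, -2.41421); octagon support 2.41421 vs apothem 1 → ∉ W
#6 (1, 1, 0, -1): internal (-0.41421, 0.00000); octagon support 0.41421 vs apothem 1 → ∈ W

6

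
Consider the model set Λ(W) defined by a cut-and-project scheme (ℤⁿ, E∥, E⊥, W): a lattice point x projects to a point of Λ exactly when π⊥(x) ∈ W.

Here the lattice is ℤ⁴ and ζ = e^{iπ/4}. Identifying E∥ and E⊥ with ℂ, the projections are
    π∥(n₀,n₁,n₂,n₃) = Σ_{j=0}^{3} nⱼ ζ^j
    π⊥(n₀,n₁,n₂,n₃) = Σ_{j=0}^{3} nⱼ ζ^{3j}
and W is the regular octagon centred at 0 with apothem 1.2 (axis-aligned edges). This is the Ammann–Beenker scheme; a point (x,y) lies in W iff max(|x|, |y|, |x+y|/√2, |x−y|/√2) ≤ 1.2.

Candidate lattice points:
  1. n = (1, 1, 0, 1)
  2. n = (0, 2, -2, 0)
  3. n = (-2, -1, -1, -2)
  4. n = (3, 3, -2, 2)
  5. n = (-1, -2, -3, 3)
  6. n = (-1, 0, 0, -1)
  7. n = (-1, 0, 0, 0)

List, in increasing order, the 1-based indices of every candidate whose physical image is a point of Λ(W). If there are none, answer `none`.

7

With ζ = e^{iπ/4} the internal vectors are ζ^0,ζ^3,ζ^6,ζ^9.
candidate 1: n = (1, 1, 0, 1) → π⊥ ≈ (+1.0000, +1.4142); max(|x|,|y|,|x±y|/√2) = 1.7071 > 1.2 ⇒ ∉ W
candidate 2: n = (0, 2, -2, 0) → π⊥ ≈ (-1.4142, +3.4142); max(|x|,|y|,|x±y|/√2) = 3.4142 > 1.2 ⇒ ∉ W
candidate 3: n = (-2, -1, -1, -2) → π⊥ ≈ (-2.7071, -1.1213); max(|x|,|y|,|x±y|/√2) = 2.7071 > 1.2 ⇒ ∉ W
candidate 4: n = (3, 3, -2, 2) → π⊥ ≈ (+2.2929, +5.5355); max(|x|,|y|,|x±y|/√2) = 5.5355 > 1.2 ⇒ ∉ W
candidate 5: n = (-1, -2, -3, 3) → π⊥ ≈ (+2.5355, +3.7071); max(|x|,|y|,|x±y|/√2) = 4.4142 > 1.2 ⇒ ∉ W
candidate 6: n = (-1, 0, 0, -1) → π⊥ ≈ (-1.7071, -0.7071); max(|x|,|y|,|x±y|/√2) = 1.7071 > 1.2 ⇒ ∉ W
candidate 7: n = (-1, 0, 0, 0) → π⊥ ≈ (-1.0000, +0.0000); max(|x|,|y|,|x±y|/√2) = 1.0000 ≤ 1.2 ⇒ ∈ W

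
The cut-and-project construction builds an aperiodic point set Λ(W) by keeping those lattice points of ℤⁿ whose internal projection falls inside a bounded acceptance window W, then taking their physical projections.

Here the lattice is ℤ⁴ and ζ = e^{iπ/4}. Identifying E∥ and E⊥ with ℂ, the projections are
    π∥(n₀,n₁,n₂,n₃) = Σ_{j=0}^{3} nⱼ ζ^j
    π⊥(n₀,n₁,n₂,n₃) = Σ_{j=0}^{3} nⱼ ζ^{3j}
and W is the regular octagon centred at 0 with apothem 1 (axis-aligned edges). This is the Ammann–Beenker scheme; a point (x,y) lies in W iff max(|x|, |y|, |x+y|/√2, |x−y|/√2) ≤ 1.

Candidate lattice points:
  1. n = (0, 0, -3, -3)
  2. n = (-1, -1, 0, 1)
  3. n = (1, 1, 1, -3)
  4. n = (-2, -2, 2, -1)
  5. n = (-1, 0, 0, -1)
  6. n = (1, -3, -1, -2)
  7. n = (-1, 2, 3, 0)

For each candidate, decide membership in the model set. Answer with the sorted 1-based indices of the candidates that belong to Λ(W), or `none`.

2

With ζ = e^{iπ/4} the internal vectors are ζ^0,ζ^3,ζ^6,ζ^9.
#1 (0, 0, -3, -3): internal (-2.1213, 0.8787); octagon support 2.1213 vs apothem 1 → ∉ W
#2 (-1, -1, 0, 1): internal (0.4142, 0.0000); octagon support 0.4142 vs apothem 1 → ∈ W
#3 (1, 1, 1, -3): internal (-1.8284, -2.4142); octagon support 3.0000 vs apothem 1 → ∉ W
#4 (-2, -2, 2, -1): internal (-1.2929, -4.1213); octagon support 4.1213 vs apothem 1 → ∉ W
#5 (-1, 0, 0, -1): internal (-1.7071, -0.7071); octagon support 1.7071 vs apothem 1 → ∉ W
#6 (1, -3, -1, -2): internal (1.7071, -2.5355); octagon support 3.0000 vs apothem 1 → ∉ W
#7 (-1, 2, 3, 0): internal (-2.4142, -1.5858); octagon support 2.8284 vs apothem 1 → ∉ W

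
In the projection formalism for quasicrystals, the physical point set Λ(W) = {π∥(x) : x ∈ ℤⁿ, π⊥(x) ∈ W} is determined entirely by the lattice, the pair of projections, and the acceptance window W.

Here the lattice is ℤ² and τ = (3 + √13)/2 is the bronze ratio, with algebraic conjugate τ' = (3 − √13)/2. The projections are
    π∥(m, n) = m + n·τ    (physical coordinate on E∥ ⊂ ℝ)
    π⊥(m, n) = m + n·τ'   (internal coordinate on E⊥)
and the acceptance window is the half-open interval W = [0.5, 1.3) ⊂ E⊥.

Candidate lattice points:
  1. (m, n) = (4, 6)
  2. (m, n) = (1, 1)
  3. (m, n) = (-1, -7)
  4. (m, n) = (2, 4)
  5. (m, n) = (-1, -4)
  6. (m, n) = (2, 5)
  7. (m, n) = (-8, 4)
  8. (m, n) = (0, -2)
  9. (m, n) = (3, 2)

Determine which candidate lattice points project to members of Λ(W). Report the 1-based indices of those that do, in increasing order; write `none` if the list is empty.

2, 3, 4, 8

Compute τ' = (3−√13)/2 = -0.30278, so π⊥(m,n) = m -0.30278·n.
[1] lift (4,6): star map gives 2.18335; window check 0.5 ≤ 2.18335 < 1.3 is false → out
[2] lift (1,1): star map gives 0.69722; window check 0.5 ≤ 0.69722 < 1.3 is true → IN Λ
[3] lift (-1,-7): star map gives 1.11943; window check 0.5 ≤ 1.11943 < 1.3 is true → IN Λ
[4] lift (2,4): star map gives 0.78890; window check 0.5 ≤ 0.78890 < 1.3 is true → IN Λ
[5] lift (-1,-4): star map gives 0.21110; window check 0.5 ≤ 0.21110 < 1.3 is false → out
[6] lift (2,5): star map gives 0.48612; window check 0.5 ≤ 0.48612 < 1.3 is false → out
[7] lift (-8,4): star map gives -9.21110; window check 0.5 ≤ -9.21110 < 1.3 is false → out
[8] lift (0,-2): star map gives 0.60555; window check 0.5 ≤ 0.60555 < 1.3 is true → IN Λ
[9] lift (3,2): star map gives 2.39445; window check 0.5 ≤ 2.39445 < 1.3 is false → out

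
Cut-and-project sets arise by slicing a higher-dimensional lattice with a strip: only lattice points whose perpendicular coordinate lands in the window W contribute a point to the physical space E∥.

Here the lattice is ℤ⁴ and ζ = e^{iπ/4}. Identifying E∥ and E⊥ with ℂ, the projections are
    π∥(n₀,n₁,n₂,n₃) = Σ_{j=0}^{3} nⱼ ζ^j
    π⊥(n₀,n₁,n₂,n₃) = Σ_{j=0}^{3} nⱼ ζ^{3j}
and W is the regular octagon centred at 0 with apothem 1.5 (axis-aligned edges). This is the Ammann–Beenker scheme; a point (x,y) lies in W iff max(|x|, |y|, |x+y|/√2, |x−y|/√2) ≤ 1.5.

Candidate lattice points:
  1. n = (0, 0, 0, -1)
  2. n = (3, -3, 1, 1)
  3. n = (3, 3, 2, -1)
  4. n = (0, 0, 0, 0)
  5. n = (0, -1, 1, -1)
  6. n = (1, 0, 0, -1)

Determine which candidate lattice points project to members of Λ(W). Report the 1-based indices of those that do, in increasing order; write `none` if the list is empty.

1, 3, 4, 6

π⊥(n) = n₀ + n₁ζ³ + n₂ζ⁶ + n₃ζ⁹ where ζ = e^{iπ/4}.
candidate 1: n = (0, 0, 0, -1) → π⊥ ≈ (-0.7071, -0.7071); max(|x|,|y|,|x±y|/√2) = 1.0000 ≤ 1.5 ⇒ ∈ W
candidate 2: n = (3, -3, 1, 1) → π⊥ ≈ (+5.8284, -2.4142); max(|x|,|y|,|x±y|/√2) = 5.8284 > 1.5 ⇒ ∉ W
candidate 3: n = (3, 3, 2, -1) → π⊥ ≈ (+0.1716, -0.5858); max(|x|,|y|,|x±y|/√2) = 0.5858 ≤ 1.5 ⇒ ∈ W
candidate 4: n = (0, 0, 0, 0) → π⊥ ≈ (+0.0000, +0.0000); max(|x|,|y|,|x±y|/√2) = 0.0000 ≤ 1.5 ⇒ ∈ W
candidate 5: n = (0, -1, 1, -1) → π⊥ ≈ (+0.0000, -2.4142); max(|x|,|y|,|x±y|/√2) = 2.4142 > 1.5 ⇒ ∉ W
candidate 6: n = (1, 0, 0, -1) → π⊥ ≈ (+0.2929, -0.7071); max(|x|,|y|,|x±y|/√2) = 0.7071 ≤ 1.5 ⇒ ∈ W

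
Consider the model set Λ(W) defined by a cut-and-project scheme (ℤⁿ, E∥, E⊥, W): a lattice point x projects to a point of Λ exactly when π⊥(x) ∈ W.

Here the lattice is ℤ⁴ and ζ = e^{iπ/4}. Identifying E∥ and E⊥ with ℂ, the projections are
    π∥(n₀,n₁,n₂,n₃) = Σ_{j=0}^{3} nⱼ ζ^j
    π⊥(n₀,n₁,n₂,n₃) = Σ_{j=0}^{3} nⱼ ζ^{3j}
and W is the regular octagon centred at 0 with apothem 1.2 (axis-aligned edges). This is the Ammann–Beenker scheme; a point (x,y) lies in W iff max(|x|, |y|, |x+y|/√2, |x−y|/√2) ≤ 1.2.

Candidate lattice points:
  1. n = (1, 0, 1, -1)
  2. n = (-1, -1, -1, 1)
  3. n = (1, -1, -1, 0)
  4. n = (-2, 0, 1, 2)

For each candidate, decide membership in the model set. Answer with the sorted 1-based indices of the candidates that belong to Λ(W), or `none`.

2, 4

π⊥(n) = n₀ + n₁ζ³ + n₂ζ⁶ + n₃ζ⁹ where ζ = e^{iπ/4}.
candidate 1: n = (1, 0, 1, -1) → π⊥ ≈ (+0.292893, -1.707107); max(|x|,|y|,|x±y|/√2) = 1.707107 > 1.2 ⇒ ∉ W
candidate 2: n = (-1, -1, -1, 1) → π⊥ ≈ (+0.414214, +1.000000); max(|x|,|y|,|x±y|/√2) = 1.000000 ≤ 1.2 ⇒ ∈ W
candidate 3: n = (1, -1, -1, 0) → π⊥ ≈ (+1.707107, +0.292893); max(|x|,|y|,|x±y|/√2) = 1.707107 > 1.2 ⇒ ∉ W
candidate 4: n = (-2, 0, 1, 2) → π⊥ ≈ (-0.585786, +0.414214); max(|x|,|y|,|x±y|/√2) = 0.707107 ≤ 1.2 ⇒ ∈ W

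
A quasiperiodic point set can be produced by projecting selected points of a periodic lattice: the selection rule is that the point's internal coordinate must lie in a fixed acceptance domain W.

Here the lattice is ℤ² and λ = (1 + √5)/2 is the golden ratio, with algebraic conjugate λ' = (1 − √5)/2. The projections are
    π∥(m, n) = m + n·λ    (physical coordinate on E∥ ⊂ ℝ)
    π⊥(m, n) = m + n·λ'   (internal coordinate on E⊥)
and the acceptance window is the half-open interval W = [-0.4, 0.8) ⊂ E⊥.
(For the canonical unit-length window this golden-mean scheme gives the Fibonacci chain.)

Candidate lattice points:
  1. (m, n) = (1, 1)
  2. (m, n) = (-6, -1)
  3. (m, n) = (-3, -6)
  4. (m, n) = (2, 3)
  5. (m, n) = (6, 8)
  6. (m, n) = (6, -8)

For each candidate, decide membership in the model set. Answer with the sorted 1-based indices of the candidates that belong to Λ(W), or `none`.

Compute λ' = (1−√5)/2 = -0.618034, so π⊥(m,n) = m -0.618034·n.
#1 (1,1): internal coord 1 + (1)·λ' = +0.381966; +0.381966 ∈ [-0.4, 0.8) → IN Λ
#2 (-6,-1): internal coord -6 + (-1)·λ' = -5.381966; -5.381966 ∉ [-0.4, 0.8) → out
#3 (-3,-6): internal coord -3 + (-6)·λ' = +0.708204; +0.708204 ∈ [-0.4, 0.8) → IN Λ
#4 (2,3): internal coord 2 + (3)·λ' = +0.145898; +0.145898 ∈ [-0.4, 0.8) → IN Λ
#5 (6,8): internal coord 6 + (8)·λ' = +1.055728; +1.055728 ∉ [-0.4, 0.8) → out
#6 (6,-8): internal coord 6 + (-8)·λ' = +10.944272; +10.944272 ∉ [-0.4, 0.8) → out

1, 3, 4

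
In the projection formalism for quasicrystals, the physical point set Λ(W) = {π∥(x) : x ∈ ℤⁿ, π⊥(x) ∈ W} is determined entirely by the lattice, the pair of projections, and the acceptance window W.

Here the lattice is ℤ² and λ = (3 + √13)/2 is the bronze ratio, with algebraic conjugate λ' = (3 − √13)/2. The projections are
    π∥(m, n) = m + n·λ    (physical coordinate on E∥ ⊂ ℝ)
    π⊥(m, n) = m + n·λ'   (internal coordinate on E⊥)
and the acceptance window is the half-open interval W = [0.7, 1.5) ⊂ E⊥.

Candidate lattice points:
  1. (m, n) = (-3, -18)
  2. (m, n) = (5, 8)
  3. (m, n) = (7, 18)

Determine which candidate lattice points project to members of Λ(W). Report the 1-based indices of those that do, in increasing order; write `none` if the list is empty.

none

λ' = (3−√13)/2 ≈ -0.3028.
#1 (-3,-18): internal coord -3 + (-18)·λ' = +2.4500; +2.4500 ∉ [0.7, 1.5) → out
#2 (5,8): internal coord 5 + (8)·λ' = +2.5778; +2.5778 ∉ [0.7, 1.5) → out
#3 (7,18): internal coord 7 + (18)·λ' = +1.5500; +1.5500 ∉ [0.7, 1.5) → out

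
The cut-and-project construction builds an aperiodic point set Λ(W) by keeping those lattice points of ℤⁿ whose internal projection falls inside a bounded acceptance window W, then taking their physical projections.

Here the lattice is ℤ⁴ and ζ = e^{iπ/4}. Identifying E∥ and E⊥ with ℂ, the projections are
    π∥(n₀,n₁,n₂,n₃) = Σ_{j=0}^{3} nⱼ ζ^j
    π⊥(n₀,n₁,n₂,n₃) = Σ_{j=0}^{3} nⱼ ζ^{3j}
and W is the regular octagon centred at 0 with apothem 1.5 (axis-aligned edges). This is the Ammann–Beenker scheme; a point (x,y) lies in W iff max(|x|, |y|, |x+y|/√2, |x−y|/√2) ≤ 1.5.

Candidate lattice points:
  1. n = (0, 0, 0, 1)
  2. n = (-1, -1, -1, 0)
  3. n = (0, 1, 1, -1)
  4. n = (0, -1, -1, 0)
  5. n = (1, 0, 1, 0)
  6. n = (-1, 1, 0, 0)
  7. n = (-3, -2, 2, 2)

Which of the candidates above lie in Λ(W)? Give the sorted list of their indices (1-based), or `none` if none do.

Internal map: ζ^{3j} for j=0..3 gives (1,0), (−√2/2,√2/2), (0,−1), (√2/2,√2/2).
#1 (0, 0, 0, 1): internal (0.707107, 0.707107); octagon support 1.000000 vs apothem 1.5 → ∈ W
#2 (-1, -1, -1, 0): internal (-0.292893, 0.292893); octagon support 0.414214 vs apothem 1.5 → ∈ W
#3 (0, 1, 1, -1): internal (-1.414214, -1.000000); octagon support 1.707107 vs apothem 1.5 → ∉ W
#4 (0, -1, -1, 0): internal (0.707107, 0.292893); octagon support 0.707107 vs apothem 1.5 → ∈ W
#5 (1, 0, 1, 0): internal (1.000000, -1.000000); octagon support 1.414214 vs apothem 1.5 → ∈ W
#6 (-1, 1, 0, 0): internal (-1.707107, 0.707107); octagon support 1.707107 vs apothem 1.5 → ∉ W
#7 (-3, -2, 2, 2): internal (-0.171573, -2.000000); octagon support 2.000000 vs apothem 1.5 → ∉ W

1, 2, 4, 5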